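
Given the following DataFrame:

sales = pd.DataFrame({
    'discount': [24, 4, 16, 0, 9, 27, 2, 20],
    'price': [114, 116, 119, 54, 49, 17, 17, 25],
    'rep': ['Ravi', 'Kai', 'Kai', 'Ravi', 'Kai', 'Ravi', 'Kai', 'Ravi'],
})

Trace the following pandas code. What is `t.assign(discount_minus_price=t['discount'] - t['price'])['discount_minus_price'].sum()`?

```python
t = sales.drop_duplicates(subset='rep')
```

drop duplicate rep (keep=first):
   discount  price   rep
0        24    114  Ravi
1         4    116   Kai
add column discount_minus_price = t['discount'] - t['price']:
   discount  price   rep  discount_minus_price
0        24    114  Ravi                   -90
1         4    116   Kai                  -112
So sum() = -202.

-202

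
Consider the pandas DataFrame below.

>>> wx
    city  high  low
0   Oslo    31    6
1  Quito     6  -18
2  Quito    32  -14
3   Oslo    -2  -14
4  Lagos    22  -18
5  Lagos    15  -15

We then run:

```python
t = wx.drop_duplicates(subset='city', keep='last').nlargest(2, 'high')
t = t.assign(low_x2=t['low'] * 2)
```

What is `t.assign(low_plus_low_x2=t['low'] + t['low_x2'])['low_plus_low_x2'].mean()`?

-43.5

drop duplicate city (keep=last):
    city  high  low
2  Quito    32  -14
3   Oslo    -2  -14
5  Lagos    15  -15
take 2 rows with largest high:
    city  high  low
2  Quito    32  -14
5  Lagos    15  -15
add column low_x2 = t['low'] * 2:
    city  high  low  low_x2
2  Quito    32  -14     -28
5  Lagos    15  -15     -30
add column low_plus_low_x2 = t['low'] + t['low_x2']:
    city  high  low  low_x2  low_plus_low_x2
2  Quito    32  -14     -28              -42
5  Lagos    15  -15     -30              -45
Taking the mean of column 'low_plus_low_x2' gives -43.5.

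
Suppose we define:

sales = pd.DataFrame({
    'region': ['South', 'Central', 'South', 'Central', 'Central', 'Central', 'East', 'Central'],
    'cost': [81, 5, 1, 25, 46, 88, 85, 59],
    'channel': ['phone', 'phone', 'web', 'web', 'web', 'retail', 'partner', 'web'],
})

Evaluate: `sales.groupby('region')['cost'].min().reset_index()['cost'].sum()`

group by region, min of cost:
region
Central     5
East       85
South       1
Name: cost, dtype: int64
reset_index():
    region  cost
0  Central     5
1     East    85
2    South     1

91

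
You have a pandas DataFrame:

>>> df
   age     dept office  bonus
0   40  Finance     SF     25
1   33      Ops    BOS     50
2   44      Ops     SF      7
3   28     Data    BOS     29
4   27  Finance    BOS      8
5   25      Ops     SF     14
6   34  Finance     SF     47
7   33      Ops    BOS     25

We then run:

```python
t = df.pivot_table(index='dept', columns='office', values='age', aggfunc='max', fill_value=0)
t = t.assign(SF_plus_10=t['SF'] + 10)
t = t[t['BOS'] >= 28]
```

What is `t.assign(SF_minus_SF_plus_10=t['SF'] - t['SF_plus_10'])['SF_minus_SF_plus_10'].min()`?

pivot: rows=dept, cols=office, max(age):
office   BOS  SF
dept            
Data      28   0
Finance   27  40
Ops       33  44
add column SF_plus_10 = t['SF'] + 10:
office   BOS  SF  SF_plus_10
dept                        
Data      28   0          10
Finance   27  40          50
Ops       33  44          54
filter rows where BOS >= 28:
office  BOS  SF  SF_plus_10
dept                       
Data     28   0          10
Ops      33  44          54
add column SF_minus_SF_plus_10 = t['SF'] - t['SF_plus_10']:
office  BOS  SF  SF_plus_10  SF_minus_SF_plus_10
dept                                            
Data     28   0          10                  -10
Ops      33  44          54                  -10

-10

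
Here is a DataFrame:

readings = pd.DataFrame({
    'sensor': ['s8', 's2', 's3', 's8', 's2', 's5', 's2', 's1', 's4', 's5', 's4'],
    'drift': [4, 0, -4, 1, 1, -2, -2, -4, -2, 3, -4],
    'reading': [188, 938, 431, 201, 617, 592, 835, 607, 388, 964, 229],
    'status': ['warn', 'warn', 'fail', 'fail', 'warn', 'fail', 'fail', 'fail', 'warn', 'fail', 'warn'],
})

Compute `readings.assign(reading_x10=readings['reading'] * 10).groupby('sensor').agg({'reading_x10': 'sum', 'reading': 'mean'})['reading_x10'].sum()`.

59900

add column reading_x10 = readings['reading'] * 10:
   sensor  drift  reading status  reading_x10
0      s8      4      188   warn         1880
1      s2      0      938   warn         9380
2      s3     -4      431   fail         4310
3      s8      1      201   fail         2010
4      s2      1      617   warn         6170
5      s5     -2      592   fail         5920
6      s2     -2      835   fail         8350
7      s1     -4      607   fail         6070
8      s4     -2      388   warn         3880
9      s5      3      964   fail         9640
10     s4     -4      229   warn         2290
group by sensor: sum(reading_x10), mean(reading):
        reading_x10     reading
sensor                         
s1             6070  607.000000
s2            23900  796.666667
s3             4310  431.000000
s4             6170  308.500000
s5            15560  778.000000
s8             3890  194.500000
Reading off the sum of column 'reading_x10', we get 59900.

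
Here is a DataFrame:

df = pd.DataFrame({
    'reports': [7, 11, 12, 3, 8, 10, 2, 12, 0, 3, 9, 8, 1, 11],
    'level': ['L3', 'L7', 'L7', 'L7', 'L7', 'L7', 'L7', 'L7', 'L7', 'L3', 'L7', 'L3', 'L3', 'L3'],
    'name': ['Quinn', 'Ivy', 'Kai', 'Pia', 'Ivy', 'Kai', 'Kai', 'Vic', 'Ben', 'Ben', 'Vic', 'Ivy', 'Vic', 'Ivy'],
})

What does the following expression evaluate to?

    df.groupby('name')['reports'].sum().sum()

97

group by name, sum of reports:
name
Ben       3
Ivy      38
Kai      24
Pia       3
Quinn     7
Vic      22
Name: reports, dtype: int64
Taking the sum of the resulting series gives 97.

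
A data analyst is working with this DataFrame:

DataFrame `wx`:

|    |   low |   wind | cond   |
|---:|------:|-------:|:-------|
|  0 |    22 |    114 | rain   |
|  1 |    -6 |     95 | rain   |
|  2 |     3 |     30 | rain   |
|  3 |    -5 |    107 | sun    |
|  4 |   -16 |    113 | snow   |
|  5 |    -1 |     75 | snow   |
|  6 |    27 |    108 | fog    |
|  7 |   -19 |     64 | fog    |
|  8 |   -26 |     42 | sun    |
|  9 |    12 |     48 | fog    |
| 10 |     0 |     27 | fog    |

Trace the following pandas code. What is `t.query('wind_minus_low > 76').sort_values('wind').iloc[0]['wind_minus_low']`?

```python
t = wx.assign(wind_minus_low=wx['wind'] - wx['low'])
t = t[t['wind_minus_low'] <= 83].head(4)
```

add column wind_minus_low = wx['wind'] - wx['low']:
    low  wind  cond  wind_minus_low
0    22   114  rain              92
1    -6    95  rain             101
2     3    30  rain              27
3    -5   107   sun             112
4   -16   113  snow             129
5    -1    75  snow              76
6    27   108   fog              81
7   -19    64   fog              83
8   -26    42   sun              68
9    12    48   fog              36
10    0    27   fog              27
filter rows where wind_minus_low <= 83:
    low  wind  cond  wind_minus_low
2     3    30  rain              27
5    -1    75  snow              76
6    27   108   fog              81
7   -19    64   fog              83
8   -26    42   sun              68
9    12    48   fog              36
10    0    27   fog              27
take first 4 rows:
   low  wind  cond  wind_minus_low
2    3    30  rain              27
5   -1    75  snow              76
6   27   108   fog              81
7  -19    64   fog              83
filter rows where wind_minus_low > 76:
   low  wind cond  wind_minus_low
6   27   108  fog              81
7  -19    64  fog              83
sort by wind:
   low  wind cond  wind_minus_low
7  -19    64  fog              83
6   27   108  fog              81
So iloc[0]['wind_minus_low'] = 83.

83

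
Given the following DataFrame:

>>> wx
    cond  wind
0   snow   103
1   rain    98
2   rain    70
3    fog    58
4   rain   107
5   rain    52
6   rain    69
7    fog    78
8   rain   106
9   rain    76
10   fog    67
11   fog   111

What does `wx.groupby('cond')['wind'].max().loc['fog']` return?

111

group by cond, max of wind:
cond
fog     111
rain    107
snow    103
Name: wind, dtype: int64
Taking the value at index 'fog' gives 111.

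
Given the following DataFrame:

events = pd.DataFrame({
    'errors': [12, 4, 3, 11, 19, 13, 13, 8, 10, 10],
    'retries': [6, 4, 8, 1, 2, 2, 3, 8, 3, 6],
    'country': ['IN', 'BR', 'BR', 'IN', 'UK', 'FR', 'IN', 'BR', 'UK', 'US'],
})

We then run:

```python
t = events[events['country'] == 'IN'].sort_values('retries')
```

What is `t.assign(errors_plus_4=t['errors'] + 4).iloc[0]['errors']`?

filter rows where country == 'IN':
   errors  retries country
0      12        6      IN
3      11        1      IN
6      13        3      IN
sort by retries:
   errors  retries country
3      11        1      IN
6      13        3      IN
0      12        6      IN
add column errors_plus_4 = t['errors'] + 4:
   errors  retries country  errors_plus_4
3      11        1      IN             15
6      13        3      IN             17
0      12        6      IN             16
Taking the value at position 0, column 'errors' gives 11.

11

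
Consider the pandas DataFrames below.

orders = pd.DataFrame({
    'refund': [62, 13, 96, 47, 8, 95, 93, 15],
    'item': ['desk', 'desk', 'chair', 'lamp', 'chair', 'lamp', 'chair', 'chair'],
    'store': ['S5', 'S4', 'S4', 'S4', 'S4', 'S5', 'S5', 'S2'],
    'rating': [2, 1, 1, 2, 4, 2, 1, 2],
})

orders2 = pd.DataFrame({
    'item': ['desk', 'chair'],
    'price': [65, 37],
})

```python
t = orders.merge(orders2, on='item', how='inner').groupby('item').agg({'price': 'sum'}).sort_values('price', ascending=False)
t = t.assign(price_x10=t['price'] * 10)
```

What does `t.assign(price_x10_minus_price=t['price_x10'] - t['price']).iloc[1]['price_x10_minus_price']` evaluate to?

merge on 'item' (how='inner') → 6 rows:
   refund   item store  rating  price
0      62   desk    S5       2     65
1      13   desk    S4       1     65
2      96  chair    S4       1     37
3       8  chair    S4       4     37
4      93  chair    S5       1     37
5      15  chair    S2       2     37
group by item, sum of price:
       price
item        
chair    148
desk     130
sort by price descending:
       price
item        
chair    148
desk     130
add column price_x10 = t['price'] * 10:
       price  price_x10
item                   
chair    148       1480
desk     130       1300
add column price_x10_minus_price = t['price_x10'] - t['price']:
       price  price_x10  price_x10_minus_price
item                                          
chair    148       1480                   1332
desk     130       1300                   1170
Finally, value at position 1, column 'price_x10_minus_price' = 1170.

1170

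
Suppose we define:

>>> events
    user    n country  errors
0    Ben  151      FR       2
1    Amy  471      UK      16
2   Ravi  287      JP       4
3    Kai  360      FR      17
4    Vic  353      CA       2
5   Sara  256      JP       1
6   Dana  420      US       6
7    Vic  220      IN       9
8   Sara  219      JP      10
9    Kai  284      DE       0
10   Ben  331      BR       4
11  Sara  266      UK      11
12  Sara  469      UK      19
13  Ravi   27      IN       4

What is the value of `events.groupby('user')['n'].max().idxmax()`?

group by user, max of n:
user
Amy     471
Ben     331
Dana    420
Kai     360
Ravi    287
Sara    469
Vic     353
Name: n, dtype: int64
Then the label with the largest value: Amy

Amy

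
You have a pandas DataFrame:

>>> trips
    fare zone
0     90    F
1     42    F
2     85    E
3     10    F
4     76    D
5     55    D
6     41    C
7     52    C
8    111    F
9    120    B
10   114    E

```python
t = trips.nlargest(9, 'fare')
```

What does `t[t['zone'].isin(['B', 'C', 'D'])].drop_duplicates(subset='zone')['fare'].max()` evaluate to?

120

take 9 rows with largest fare:
    fare zone
9    120    B
10   114    E
8    111    F
0     90    F
2     85    E
4     76    D
5     55    D
7     52    C
1     42    F
filter rows where zone in ['B', 'C', 'D']:
   fare zone
9   120    B
4    76    D
5    55    D
7    52    C
drop duplicate zone (keep=first):
   fare zone
9   120    B
4    76    D
7    52    C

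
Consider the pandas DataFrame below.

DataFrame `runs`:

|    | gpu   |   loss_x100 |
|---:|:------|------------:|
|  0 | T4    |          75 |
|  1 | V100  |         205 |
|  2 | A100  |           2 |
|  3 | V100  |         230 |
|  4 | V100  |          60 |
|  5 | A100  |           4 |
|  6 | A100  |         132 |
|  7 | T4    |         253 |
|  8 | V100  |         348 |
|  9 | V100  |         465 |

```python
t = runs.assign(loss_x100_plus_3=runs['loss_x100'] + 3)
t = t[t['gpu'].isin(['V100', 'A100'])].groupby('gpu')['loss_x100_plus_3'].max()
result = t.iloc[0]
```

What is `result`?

135

add column loss_x100_plus_3 = runs['loss_x100'] + 3:
    gpu  loss_x100  loss_x100_plus_3
0    T4         75                78
1  V100        205               208
2  A100          2                 5
3  V100        230               233
4  V100         60                63
5  A100          4                 7
6  A100        132               135
7    T4        253               256
8  V100        348               351
9  V100        465               468
filter rows where gpu in ['V100', 'A100']:
    gpu  loss_x100  loss_x100_plus_3
1  V100        205               208
2  A100          2                 5
3  V100        230               233
4  V100         60                63
5  A100          4                 7
6  A100        132               135
8  V100        348               351
9  V100        465               468
group by gpu, max of loss_x100_plus_3:
gpu
A100    135
V100    468
Name: loss_x100_plus_3, dtype: int64
Reading off the value at position 0, we get 135.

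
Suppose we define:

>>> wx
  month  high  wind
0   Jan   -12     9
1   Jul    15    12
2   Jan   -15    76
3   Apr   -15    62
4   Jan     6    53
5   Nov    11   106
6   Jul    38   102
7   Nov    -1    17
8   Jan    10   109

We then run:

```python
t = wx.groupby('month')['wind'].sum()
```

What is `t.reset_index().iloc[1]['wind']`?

247

group by month, sum of wind:
month
Apr     62
Jan    247
Jul    114
Nov    123
Name: wind, dtype: int64
reset_index():
  month  wind
0   Apr    62
1   Jan   247
2   Jul   114
3   Nov   123
value at position 1, column 'wind' → 247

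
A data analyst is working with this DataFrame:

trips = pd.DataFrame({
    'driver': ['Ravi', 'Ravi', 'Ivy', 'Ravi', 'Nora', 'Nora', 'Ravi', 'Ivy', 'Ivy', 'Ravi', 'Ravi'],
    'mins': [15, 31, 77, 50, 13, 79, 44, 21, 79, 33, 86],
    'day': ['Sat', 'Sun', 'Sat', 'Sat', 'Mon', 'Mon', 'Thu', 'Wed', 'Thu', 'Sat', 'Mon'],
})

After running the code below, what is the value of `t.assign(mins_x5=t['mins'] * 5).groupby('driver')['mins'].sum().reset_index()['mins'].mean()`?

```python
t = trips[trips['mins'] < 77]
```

filter rows where mins < 77:
  driver  mins  day
0   Ravi    15  Sat
1   Ravi    31  Sun
3   Ravi    50  Sat
4   Nora    13  Mon
6   Ravi    44  Thu
7    Ivy    21  Wed
9   Ravi    33  Sat
add column mins_x5 = t['mins'] * 5:
  driver  mins  day  mins_x5
0   Ravi    15  Sat       75
1   Ravi    31  Sun      155
3   Ravi    50  Sat      250
4   Nora    13  Mon       65
6   Ravi    44  Thu      220
7    Ivy    21  Wed      105
9   Ravi    33  Sat      165
group by driver, sum of mins:
driver
Ivy      21
Nora     13
Ravi    173
Name: mins, dtype: int64
reset_index():
  driver  mins
0    Ivy    21
1   Nora    13
2   Ravi   173

69.0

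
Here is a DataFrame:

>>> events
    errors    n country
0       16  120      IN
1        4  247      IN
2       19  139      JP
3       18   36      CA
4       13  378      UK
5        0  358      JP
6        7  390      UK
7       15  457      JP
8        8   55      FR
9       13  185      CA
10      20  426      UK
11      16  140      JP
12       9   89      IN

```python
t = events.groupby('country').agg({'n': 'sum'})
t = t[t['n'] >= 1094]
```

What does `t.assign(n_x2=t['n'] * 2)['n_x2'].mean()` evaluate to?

2288.0

group by country, sum of n:
            n
country      
CA        221
FR         55
IN        456
JP       1094
UK       1194
filter rows where n >= 1094:
            n
country      
JP       1094
UK       1194
add column n_x2 = t['n'] * 2:
            n  n_x2
country            
JP       1094  2188
UK       1194  2388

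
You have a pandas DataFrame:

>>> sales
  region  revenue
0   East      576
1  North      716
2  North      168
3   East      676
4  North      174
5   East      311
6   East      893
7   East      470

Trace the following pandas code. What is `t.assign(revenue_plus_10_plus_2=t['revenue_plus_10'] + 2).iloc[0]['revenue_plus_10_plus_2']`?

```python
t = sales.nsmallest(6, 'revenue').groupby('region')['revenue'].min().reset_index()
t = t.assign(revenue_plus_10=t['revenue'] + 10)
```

take 6 rows with smallest revenue:
  region  revenue
2  North      168
4  North      174
5   East      311
7   East      470
0   East      576
3   East      676
group by region, min of revenue:
region
East     311
North    168
Name: revenue, dtype: int64
reset_index():
  region  revenue
0   East      311
1  North      168
add column revenue_plus_10 = t['revenue'] + 10:
  region  revenue  revenue_plus_10
0   East      311              321
1  North      168              178
add column revenue_plus_10_plus_2 = t['revenue_plus_10'] + 2:
  region  revenue  revenue_plus_10  revenue_plus_10_plus_2
0   East      311              321                     323
1  North      168              178                     180

323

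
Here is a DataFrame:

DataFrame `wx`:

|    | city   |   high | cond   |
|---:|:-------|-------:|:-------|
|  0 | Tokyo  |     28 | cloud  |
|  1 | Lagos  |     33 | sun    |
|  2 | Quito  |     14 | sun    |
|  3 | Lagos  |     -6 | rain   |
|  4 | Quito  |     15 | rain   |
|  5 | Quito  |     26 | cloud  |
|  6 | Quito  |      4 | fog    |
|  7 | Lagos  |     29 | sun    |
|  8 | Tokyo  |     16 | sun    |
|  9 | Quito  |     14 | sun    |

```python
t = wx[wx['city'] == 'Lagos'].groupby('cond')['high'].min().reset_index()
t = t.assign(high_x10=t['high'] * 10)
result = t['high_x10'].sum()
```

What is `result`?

filter rows where city == 'Lagos':
    city  high  cond
1  Lagos    33   sun
3  Lagos    -6  rain
7  Lagos    29   sun
group by cond, min of high:
cond
rain    -6
sun     29
Name: high, dtype: int64
reset_index():
   cond  high
0  rain    -6
1   sun    29
add column high_x10 = t['high'] * 10:
   cond  high  high_x10
0  rain    -6       -60
1   sun    29       290
Finally, sum of column 'high_x10' = 230.

230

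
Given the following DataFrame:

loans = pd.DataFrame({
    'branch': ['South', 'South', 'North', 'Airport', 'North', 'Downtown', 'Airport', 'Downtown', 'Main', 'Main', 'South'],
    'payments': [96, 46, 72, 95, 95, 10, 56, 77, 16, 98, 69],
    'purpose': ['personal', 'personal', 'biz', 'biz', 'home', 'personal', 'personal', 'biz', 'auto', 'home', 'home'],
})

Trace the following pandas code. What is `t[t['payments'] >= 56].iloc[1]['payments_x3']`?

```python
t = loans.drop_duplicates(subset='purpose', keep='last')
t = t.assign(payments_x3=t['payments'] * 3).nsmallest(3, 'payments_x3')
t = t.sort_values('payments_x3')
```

207

drop duplicate purpose (keep=last):
      branch  payments   purpose
6    Airport        56  personal
7   Downtown        77       biz
8       Main        16      auto
10     South        69      home
add column payments_x3 = t['payments'] * 3:
      branch  payments   purpose  payments_x3
6    Airport        56  personal          168
7   Downtown        77       biz          231
8       Main        16      auto           48
10     South        69      home          207
take 3 rows with smallest payments_x3:
     branch  payments   purpose  payments_x3
8      Main        16      auto           48
6   Airport        56  personal          168
10    South        69      home          207
sort by payments_x3:
     branch  payments   purpose  payments_x3
8      Main        16      auto           48
6   Airport        56  personal          168
10    South        69      home          207
filter rows where payments >= 56:
     branch  payments   purpose  payments_x3
6   Airport        56  personal          168
10    South        69      home          207
Taking the value at position 1, column 'payments_x3' gives 207.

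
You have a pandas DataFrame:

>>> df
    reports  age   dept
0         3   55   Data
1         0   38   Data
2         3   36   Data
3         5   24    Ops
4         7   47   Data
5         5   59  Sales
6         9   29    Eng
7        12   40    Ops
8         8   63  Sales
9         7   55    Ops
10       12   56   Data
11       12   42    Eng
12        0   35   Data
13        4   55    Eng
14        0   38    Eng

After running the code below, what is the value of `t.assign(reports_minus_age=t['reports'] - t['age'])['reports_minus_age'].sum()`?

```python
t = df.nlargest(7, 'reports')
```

-265

take 7 rows with largest reports:
    reports  age   dept
7        12   40    Ops
10       12   56   Data
11       12   42    Eng
6         9   29    Eng
8         8   63  Sales
4         7   47   Data
9         7   55    Ops
add column reports_minus_age = t['reports'] - t['age']:
    reports  age   dept  reports_minus_age
7        12   40    Ops                -28
10       12   56   Data                -44
11       12   42    Eng                -30
6         9   29    Eng                -20
8         8   63  Sales                -55
4         7   47   Data                -40
9         7   55    Ops                -48
So sum() = -265.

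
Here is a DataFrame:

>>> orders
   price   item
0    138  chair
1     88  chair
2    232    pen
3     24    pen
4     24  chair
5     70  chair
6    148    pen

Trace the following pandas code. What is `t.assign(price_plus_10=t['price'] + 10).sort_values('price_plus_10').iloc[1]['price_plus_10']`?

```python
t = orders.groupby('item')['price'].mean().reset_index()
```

group by item, mean of price:
item
chair     80.000000
pen      134.666667
Name: price, dtype: float64
reset_index():
    item       price
0  chair   80.000000
1    pen  134.666667
add column price_plus_10 = t['price'] + 10:
    item       price  price_plus_10
0  chair   80.000000      90.000000
1    pen  134.666667     144.666667
sort by price_plus_10:
    item       price  price_plus_10
0  chair   80.000000      90.000000
1    pen  134.666667     144.666667
Taking the value at position 1, column 'price_plus_10' gives 144.666666667.

144.666666667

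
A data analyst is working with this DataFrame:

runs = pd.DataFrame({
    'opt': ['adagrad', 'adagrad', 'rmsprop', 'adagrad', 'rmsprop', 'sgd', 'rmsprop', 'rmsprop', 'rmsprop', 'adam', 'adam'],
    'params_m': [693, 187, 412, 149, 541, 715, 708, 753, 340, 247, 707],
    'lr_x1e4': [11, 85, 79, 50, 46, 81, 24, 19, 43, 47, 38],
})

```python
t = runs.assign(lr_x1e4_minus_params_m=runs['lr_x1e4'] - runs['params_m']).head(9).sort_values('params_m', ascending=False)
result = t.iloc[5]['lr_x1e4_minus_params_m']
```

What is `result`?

-333

add column lr_x1e4_minus_params_m = runs['lr_x1e4'] - runs['params_m']:
        opt  params_m  lr_x1e4  lr_x1e4_minus_params_m
0   adagrad       693       11                    -682
1   adagrad       187       85                    -102
2   rmsprop       412       79                    -333
3   adagrad       149       50                     -99
4   rmsprop       541       46                    -495
5       sgd       715       81                    -634
6   rmsprop       708       24                    -684
7   rmsprop       753       19                    -734
8   rmsprop       340       43                    -297
9      adam       247       47                    -200
10     adam       707       38                    -669
take first 9 rows:
       opt  params_m  lr_x1e4  lr_x1e4_minus_params_m
0  adagrad       693       11                    -682
1  adagrad       187       85                    -102
2  rmsprop       412       79                    -333
3  adagrad       149       50                     -99
4  rmsprop       541       46                    -495
5      sgd       715       81                    -634
6  rmsprop       708       24                    -684
7  rmsprop       753       19                    -734
8  rmsprop       340       43                    -297
sort by params_m descending:
       opt  params_m  lr_x1e4  lr_x1e4_minus_params_m
7  rmsprop       753       19                    -734
5      sgd       715       81                    -634
6  rmsprop       708       24                    -684
0  adagrad       693       11                    -682
4  rmsprop       541       46                    -495
2  rmsprop       412       79                    -333
8  rmsprop       340       43                    -297
1  adagrad       187       85                    -102
3  adagrad       149       50                     -99
Finally, value at position 5, column 'lr_x1e4_minus_params_m' = -333.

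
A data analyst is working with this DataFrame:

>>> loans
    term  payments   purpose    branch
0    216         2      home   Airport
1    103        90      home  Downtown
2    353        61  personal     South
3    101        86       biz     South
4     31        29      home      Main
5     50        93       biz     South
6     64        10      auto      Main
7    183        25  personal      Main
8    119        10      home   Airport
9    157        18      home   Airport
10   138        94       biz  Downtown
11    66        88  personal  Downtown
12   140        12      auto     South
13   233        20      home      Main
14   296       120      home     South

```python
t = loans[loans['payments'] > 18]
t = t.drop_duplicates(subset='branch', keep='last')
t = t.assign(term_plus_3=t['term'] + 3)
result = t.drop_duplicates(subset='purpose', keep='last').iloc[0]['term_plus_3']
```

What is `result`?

69

filter rows where payments > 18:
    term  payments   purpose    branch
1    103        90      home  Downtown
2    353        61  personal     South
3    101        86       biz     South
4     31        29      home      Main
5     50        93       biz     South
7    183        25  personal      Main
10   138        94       biz  Downtown
11    66        88  personal  Downtown
13   233        20      home      Main
14   296       120      home     South
drop duplicate branch (keep=last):
    term  payments   purpose    branch
11    66        88  personal  Downtown
13   233        20      home      Main
14   296       120      home     South
add column term_plus_3 = t['term'] + 3:
    term  payments   purpose    branch  term_plus_3
11    66        88  personal  Downtown           69
13   233        20      home      Main          236
14   296       120      home     South          299
drop duplicate purpose (keep=last):
    term  payments   purpose    branch  term_plus_3
11    66        88  personal  Downtown           69
14   296       120      home     South          299
value at position 0, column 'term_plus_3' → 69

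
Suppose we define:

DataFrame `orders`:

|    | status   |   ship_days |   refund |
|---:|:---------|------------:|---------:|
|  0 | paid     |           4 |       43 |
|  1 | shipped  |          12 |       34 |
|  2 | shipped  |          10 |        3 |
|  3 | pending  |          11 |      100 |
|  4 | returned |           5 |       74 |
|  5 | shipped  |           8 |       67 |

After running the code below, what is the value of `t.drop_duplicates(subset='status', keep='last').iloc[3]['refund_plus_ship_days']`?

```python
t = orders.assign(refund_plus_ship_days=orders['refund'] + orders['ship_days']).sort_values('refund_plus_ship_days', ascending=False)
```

13

add column refund_plus_ship_days = orders['refund'] + orders['ship_days']:
     status  ship_days  refund  refund_plus_ship_days
0      paid          4      43                     47
1   shipped         12      34                     46
2   shipped         10       3                     13
3   pending         11     100                    111
4  returned          5      74                     79
5   shipped          8      67                     75
sort by refund_plus_ship_days descending:
     status  ship_days  refund  refund_plus_ship_days
3   pending         11     100                    111
4  returned          5      74                     79
5   shipped          8      67                     75
0      paid          4      43                     47
1   shipped         12      34                     46
2   shipped         10       3                     13
drop duplicate status (keep=last):
     status  ship_days  refund  refund_plus_ship_days
3   pending         11     100                    111
4  returned          5      74                     79
0      paid          4      43                     47
2   shipped         10       3                     13
Then the value at position 3, column 'refund_plus_ship_days': 13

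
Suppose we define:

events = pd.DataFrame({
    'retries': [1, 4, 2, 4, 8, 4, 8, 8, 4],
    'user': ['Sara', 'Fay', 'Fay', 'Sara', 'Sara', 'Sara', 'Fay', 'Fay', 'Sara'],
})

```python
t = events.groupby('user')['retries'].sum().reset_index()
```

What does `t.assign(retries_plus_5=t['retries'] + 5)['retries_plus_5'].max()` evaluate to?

group by user, sum of retries:
user
Fay     22
Sara    21
Name: retries, dtype: int64
reset_index():
   user  retries
0   Fay       22
1  Sara       21
add column retries_plus_5 = t['retries'] + 5:
   user  retries  retries_plus_5
0   Fay       22              27
1  Sara       21              26

27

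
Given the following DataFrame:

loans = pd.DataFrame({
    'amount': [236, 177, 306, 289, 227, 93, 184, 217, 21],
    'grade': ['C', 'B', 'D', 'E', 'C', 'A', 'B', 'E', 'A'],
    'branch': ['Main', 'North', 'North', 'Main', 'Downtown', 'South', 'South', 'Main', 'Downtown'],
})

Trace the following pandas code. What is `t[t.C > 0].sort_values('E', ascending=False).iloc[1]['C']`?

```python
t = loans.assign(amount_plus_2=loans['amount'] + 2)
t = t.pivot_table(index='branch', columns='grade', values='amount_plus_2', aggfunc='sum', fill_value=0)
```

add column amount_plus_2 = loans['amount'] + 2:
   amount grade    branch  amount_plus_2
0     236     C      Main            238
1     177     B     North            179
2     306     D     North            308
3     289     E      Main            291
4     227     C  Downtown            229
5      93     A     South             95
6     184     B     South            186
7     217     E      Main            219
8      21     A  Downtown             23
pivot: rows=branch, cols=grade, sum(amount_plus_2):
grade      A    B    C    D    E
branch                          
Downtown  23    0  229    0    0
Main       0    0  238    0  510
North      0  179    0  308    0
South     95  186    0    0    0
filter rows where C > 0:
grade      A  B    C  D    E
branch                      
Downtown  23  0  229  0    0
Main       0  0  238  0  510
sort by E descending:
grade      A  B    C  D    E
branch                      
Main       0  0  238  0  510
Downtown  23  0  229  0    0
Then the value at position 1, column 'C': 229

229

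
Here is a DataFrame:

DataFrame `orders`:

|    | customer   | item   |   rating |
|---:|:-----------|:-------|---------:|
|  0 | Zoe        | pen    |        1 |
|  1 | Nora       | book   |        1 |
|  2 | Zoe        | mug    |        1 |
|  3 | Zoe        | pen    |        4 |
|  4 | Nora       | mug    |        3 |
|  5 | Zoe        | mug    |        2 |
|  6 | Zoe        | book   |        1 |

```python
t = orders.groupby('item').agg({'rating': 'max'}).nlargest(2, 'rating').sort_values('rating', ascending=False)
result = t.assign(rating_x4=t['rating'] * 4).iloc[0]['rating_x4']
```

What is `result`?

16

group by item, max of rating:
      rating
item        
book       1
mug        3
pen        4
take 2 rows with largest rating:
      rating
item        
pen        4
mug        3
sort by rating descending:
      rating
item        
pen        4
mug        3
add column rating_x4 = t['rating'] * 4:
      rating  rating_x4
item                   
pen        4         16
mug        3         12
Taking the value at position 0, column 'rating_x4' gives 16.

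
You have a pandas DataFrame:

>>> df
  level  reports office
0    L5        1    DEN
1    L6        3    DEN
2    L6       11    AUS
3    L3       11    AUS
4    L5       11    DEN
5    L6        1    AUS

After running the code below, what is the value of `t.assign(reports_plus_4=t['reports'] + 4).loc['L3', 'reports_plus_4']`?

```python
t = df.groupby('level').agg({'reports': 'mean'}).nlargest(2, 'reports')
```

group by level, mean of reports:
       reports
level         
L3        11.0
L5         6.0
L6         5.0
take 2 rows with largest reports:
       reports
level         
L3        11.0
L5         6.0
add column reports_plus_4 = t['reports'] + 4:
       reports  reports_plus_4
level                         
L3        11.0            15.0
L5         6.0            10.0

15.0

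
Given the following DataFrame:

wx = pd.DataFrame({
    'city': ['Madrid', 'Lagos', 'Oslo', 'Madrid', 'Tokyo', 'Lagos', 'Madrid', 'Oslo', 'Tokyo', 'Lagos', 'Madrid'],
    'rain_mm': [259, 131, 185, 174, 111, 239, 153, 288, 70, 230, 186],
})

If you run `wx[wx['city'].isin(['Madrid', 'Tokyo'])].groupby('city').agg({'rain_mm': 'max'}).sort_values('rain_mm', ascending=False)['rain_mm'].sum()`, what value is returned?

370

filter rows where city in ['Madrid', 'Tokyo']:
      city  rain_mm
0   Madrid      259
3   Madrid      174
4    Tokyo      111
6   Madrid      153
8    Tokyo       70
10  Madrid      186
group by city, max of rain_mm:
        rain_mm
city           
Madrid      259
Tokyo       111
sort by rain_mm descending:
        rain_mm
city           
Madrid      259
Tokyo       111
Reading off the sum of column 'rain_mm', we get 370.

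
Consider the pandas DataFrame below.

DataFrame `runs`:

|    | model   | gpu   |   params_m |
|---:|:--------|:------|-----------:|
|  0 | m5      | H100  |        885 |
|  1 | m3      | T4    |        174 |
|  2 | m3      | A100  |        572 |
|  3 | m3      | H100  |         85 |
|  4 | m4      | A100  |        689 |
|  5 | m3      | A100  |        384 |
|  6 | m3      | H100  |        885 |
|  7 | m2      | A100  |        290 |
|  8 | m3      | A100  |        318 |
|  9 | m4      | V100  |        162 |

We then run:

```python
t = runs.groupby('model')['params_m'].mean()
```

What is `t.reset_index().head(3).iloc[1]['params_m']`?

403.0

group by model, mean of params_m:
model
m2    290.0
m3    403.0
m4    425.5
m5    885.0
Name: params_m, dtype: float64
reset_index():
  model  params_m
0    m2     290.0
1    m3     403.0
2    m4     425.5
3    m5     885.0
take first 3 rows:
  model  params_m
0    m2     290.0
1    m3     403.0
2    m4     425.5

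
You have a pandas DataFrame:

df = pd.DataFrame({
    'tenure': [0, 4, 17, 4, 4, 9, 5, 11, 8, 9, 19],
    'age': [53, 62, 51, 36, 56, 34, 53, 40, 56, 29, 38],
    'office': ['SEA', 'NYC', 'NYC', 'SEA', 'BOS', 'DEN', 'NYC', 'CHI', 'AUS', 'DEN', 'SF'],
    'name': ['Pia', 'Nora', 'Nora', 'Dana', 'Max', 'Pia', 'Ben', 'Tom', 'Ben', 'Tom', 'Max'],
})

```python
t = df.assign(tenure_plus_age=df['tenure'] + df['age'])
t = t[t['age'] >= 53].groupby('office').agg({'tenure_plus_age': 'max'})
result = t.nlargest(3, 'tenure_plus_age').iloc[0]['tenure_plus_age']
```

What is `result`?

66

add column tenure_plus_age = df['tenure'] + df['age']:
    tenure  age office  name  tenure_plus_age
0        0   53    SEA   Pia               53
1        4   62    NYC  Nora               66
2       17   51    NYC  Nora               68
3        4   36    SEA  Dana               40
4        4   56    BOS   Max               60
5        9   34    DEN   Pia               43
6        5   53    NYC   Ben               58
7       11   40    CHI   Tom               51
8        8   56    AUS   Ben               64
9        9   29    DEN   Tom               38
10      19   38     SF   Max               57
filter rows where age >= 53:
   tenure  age office  name  tenure_plus_age
0       0   53    SEA   Pia               53
1       4   62    NYC  Nora               66
4       4   56    BOS   Max               60
6       5   53    NYC   Ben               58
8       8   56    AUS   Ben               64
group by office, max of tenure_plus_age:
        tenure_plus_age
office                 
AUS                  64
BOS                  60
NYC                  66
SEA                  53
take 3 rows with largest tenure_plus_age:
        tenure_plus_age
office                 
NYC                  66
AUS                  64
BOS                  60
The value at position 0, column 'tenure_plus_age' is 66.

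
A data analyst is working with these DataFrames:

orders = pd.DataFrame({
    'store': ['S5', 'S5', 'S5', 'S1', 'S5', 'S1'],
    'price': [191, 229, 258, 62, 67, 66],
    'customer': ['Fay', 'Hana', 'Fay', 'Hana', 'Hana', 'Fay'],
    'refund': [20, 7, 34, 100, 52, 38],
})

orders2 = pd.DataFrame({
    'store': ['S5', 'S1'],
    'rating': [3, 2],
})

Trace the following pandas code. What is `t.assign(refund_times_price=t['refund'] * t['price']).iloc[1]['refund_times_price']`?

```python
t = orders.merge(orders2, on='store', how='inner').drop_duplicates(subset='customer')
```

1603

merge on 'store' (how='inner') → 6 rows:
  store  price customer  refund  rating
0    S5    191      Fay      20       3
1    S5    229     Hana       7       3
2    S5    258      Fay      34       3
3    S1     62     Hana     100       2
4    S5     67     Hana      52       3
5    S1     66      Fay      38       2
drop duplicate customer (keep=first):
  store  price customer  refund  rating
0    S5    191      Fay      20       3
1    S5    229     Hana       7       3
add column refund_times_price = t['refund'] * t['price']:
  store  price customer  refund  rating  refund_times_price
0    S5    191      Fay      20       3                3820
1    S5    229     Hana       7       3                1603
Then the value at position 1, column 'refund_times_price': 1603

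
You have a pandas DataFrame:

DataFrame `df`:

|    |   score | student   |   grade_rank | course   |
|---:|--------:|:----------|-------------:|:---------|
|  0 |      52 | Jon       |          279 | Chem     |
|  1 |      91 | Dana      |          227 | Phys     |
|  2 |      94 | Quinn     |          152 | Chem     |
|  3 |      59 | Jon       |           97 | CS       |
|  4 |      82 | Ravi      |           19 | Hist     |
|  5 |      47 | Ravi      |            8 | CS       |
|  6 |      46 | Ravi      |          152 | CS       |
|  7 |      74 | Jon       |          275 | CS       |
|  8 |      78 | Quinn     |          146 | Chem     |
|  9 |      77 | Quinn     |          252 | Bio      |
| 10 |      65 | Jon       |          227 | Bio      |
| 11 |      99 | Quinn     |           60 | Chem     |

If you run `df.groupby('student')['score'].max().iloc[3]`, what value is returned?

group by student, max of score:
student
Dana     91
Jon      74
Quinn    99
Ravi     82
Name: score, dtype: int64
So iloc[3] = 82.

82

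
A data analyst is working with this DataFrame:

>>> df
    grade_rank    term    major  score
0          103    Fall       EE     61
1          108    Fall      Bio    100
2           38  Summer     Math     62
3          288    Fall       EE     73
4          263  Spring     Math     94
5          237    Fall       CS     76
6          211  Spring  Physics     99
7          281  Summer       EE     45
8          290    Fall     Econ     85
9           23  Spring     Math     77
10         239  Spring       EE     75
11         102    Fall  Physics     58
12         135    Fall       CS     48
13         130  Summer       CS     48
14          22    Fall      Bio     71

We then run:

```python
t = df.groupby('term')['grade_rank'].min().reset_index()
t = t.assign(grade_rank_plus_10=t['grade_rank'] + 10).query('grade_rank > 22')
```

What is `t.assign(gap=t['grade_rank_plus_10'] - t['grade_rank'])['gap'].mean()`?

group by term, min of grade_rank:
term
Fall      22
Spring    23
Summer    38
Name: grade_rank, dtype: int64
reset_index():
     term  grade_rank
0    Fall          22
1  Spring          23
2  Summer          38
add column grade_rank_plus_10 = t['grade_rank'] + 10:
     term  grade_rank  grade_rank_plus_10
0    Fall          22                  32
1  Spring          23                  33
2  Summer          38                  48
filter rows where grade_rank > 22:
     term  grade_rank  grade_rank_plus_10
1  Spring          23                  33
2  Summer          38                  48
add column gap = t['grade_rank_plus_10'] - t['grade_rank']:
     term  grade_rank  grade_rank_plus_10  gap
1  Spring          23                  33   10
2  Summer          38                  48   10
Taking the mean of column 'gap' gives 10.0.

10.0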